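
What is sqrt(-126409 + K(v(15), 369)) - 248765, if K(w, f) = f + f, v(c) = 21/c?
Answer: -248765 + I*sqrt(125671) ≈ -2.4877e+5 + 354.5*I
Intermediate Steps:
K(w, f) = 2*f
sqrt(-126409 + K(v(15), 369)) - 248765 = sqrt(-126409 + 2*369) - 248765 = sqrt(-126409 + 738) - 248765 = sqrt(-125671) - 248765 = I*sqrt(125671) - 248765 = -248765 + I*sqrt(125671)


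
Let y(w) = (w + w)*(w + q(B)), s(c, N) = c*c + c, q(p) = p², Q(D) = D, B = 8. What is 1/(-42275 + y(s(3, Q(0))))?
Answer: -1/40451 ≈ -2.4721e-5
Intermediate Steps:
s(c, N) = c + c² (s(c, N) = c² + c = c + c²)
y(w) = 2*w*(64 + w) (y(w) = (w + w)*(w + 8²) = (2*w)*(w + 64) = (2*w)*(64 + w) = 2*w*(64 + w))
1/(-42275 + y(s(3, Q(0)))) = 1/(-42275 + 2*(3*(1 + 3))*(64 + 3*(1 + 3))) = 1/(-42275 + 2*(3*4)*(64 + 3*4)) = 1/(-42275 + 2*12*(64 + 12)) = 1/(-42275 + 2*12*76) = 1/(-42275 + 1824) = 1/(-40451) = -1/40451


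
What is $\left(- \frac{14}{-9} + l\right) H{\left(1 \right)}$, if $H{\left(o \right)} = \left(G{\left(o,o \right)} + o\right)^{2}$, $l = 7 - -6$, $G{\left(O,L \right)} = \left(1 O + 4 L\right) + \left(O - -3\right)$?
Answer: $\frac{13100}{9} \approx 1455.6$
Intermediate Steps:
$G{\left(O,L \right)} = 3 + 2 O + 4 L$ ($G{\left(O,L \right)} = \left(O + 4 L\right) + \left(O + 3\right) = \left(O + 4 L\right) + \left(3 + O\right) = 3 + 2 O + 4 L$)
$l = 13$ ($l = 7 + 6 = 13$)
$H{\left(o \right)} = \left(3 + 7 o\right)^{2}$ ($H{\left(o \right)} = \left(\left(3 + 2 o + 4 o\right) + o\right)^{2} = \left(\left(3 + 6 o\right) + o\right)^{2} = \left(3 + 7 o\right)^{2}$)
$\left(- \frac{14}{-9} + l\right) H{\left(1 \right)} = \left(- \frac{14}{-9} + 13\right) \left(3 + 7 \cdot 1\right)^{2} = \left(\left(-14\right) \left(- \frac{1}{9}\right) + 13\right) \left(3 + 7\right)^{2} = \left(\frac{14}{9} + 13\right) 10^{2} = \frac{131}{9} \cdot 100 = \frac{13100}{9}$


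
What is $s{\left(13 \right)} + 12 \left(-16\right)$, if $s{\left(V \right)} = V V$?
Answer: $-23$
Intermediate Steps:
$s{\left(V \right)} = V^{2}$
$s{\left(13 \right)} + 12 \left(-16\right) = 13^{2} + 12 \left(-16\right) = 169 - 192 = -23$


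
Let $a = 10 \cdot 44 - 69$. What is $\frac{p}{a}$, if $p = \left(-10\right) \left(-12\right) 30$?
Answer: $\frac{3600}{371} \approx 9.7035$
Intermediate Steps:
$p = 3600$ ($p = 120 \cdot 30 = 3600$)
$a = 371$ ($a = 440 - 69 = 371$)
$\frac{p}{a} = \frac{3600}{371}$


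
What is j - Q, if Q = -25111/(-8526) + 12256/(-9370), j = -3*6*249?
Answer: -179095795127/39944310 ≈ -4483.6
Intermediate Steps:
j = -4482 (j = -18*249 = -4482)
Q = 65397707/39944310 (Q = -25111*(-1/8526) + 12256*(-1/9370) = 25111/8526 - 6128/4685 = 65397707/39944310 ≈ 1.6372)
j - Q = -4482 - 1*65397707/39944310 = -4482 - 65397707/39944310 = -179095795127/39944310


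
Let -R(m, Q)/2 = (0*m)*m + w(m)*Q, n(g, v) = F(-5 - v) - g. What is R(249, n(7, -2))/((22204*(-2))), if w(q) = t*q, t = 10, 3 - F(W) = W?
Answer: -1245/11102 ≈ -0.11214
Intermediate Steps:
F(W) = 3 - W
n(g, v) = 8 + v - g (n(g, v) = (3 - (-5 - v)) - g = (3 + (5 + v)) - g = (8 + v) - g = 8 + v - g)
w(q) = 10*q
R(m, Q) = -20*Q*m (R(m, Q) = -2*((0*m)*m + (10*m)*Q) = -2*(0*m + 10*Q*m) = -2*(0 + 10*Q*m) = -20*Q*m)
R(249, n(7, -2))/((22204*(-2))) = (-20*(8 - 2 - 1*7)*249)/((22204*(-2))) = -20*(8 - 2 - 7)*249/(-44408) = -20*(-1)*249*(-1/44408) = 4980*(-1/44408) = -1245/11102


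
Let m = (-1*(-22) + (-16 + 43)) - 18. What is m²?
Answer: 961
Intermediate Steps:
m = 31 (m = (22 + 27) - 18 = 49 - 18 = 31)
m² = 31² = 961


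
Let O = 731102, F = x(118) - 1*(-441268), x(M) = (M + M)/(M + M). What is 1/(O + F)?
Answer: 1/1172371 ≈ 8.5297e-7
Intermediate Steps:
x(M) = 1 (x(M) = (2*M)/((2*M)) = (2*M)*(1/(2*M)) = 1)
F = 441269 (F = 1 - 1*(-441268) = 1 + 441268 = 441269)
1/(O + F) = 1/(731102 + 441269) = 1/1172371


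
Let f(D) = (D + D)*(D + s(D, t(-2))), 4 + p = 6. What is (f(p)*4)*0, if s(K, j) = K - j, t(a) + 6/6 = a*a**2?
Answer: 0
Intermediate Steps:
t(a) = -1 + a**3 (t(a) = -1 + a*a**2 = -1 + a**3)
p = 2 (p = -4 + 6 = 2)
f(D) = 2*D*(9 + 2*D) (f(D) = (D + D)*(D + (D - (-1 + (-2)**3))) = (2*D)*(D + (D - (-1 - 8))) = (2*D)*(D + (D - 1*(-9))) = (2*D)*(D + (D + 9)) = (2*D)*(D + (9 + D)) = (2*D)*(9 + 2*D) = 2*D*(9 + 2*D))
(f(p)*4)*0 = ((2*2*(9 + 2*2))*4)*0 = ((2*2*(9 + 4))*4)*0 = ((2*2*13)*4)*0 = (52*4)*0 = 208*0 = 0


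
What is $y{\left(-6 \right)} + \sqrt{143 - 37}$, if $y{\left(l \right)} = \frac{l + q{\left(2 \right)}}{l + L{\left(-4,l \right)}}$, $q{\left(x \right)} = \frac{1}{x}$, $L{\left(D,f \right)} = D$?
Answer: $\frac{11}{20} + \sqrt{106} \approx 10.846$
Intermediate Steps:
$y{\left(l \right)} = \frac{\frac{1}{2} + l}{-4 + l}$ ($y{\left(l \right)} = \frac{l + \frac{1}{2}}{l - 4} = \frac{l + \frac{1}{2}}{-4 + l} = \frac{\frac{1}{2} + l}{-4 + l}$)
$y{\left(-6 \right)} + \sqrt{143 - 37} = \frac{\frac{1}{2} - 6}{-4 - 6} + \sqrt{143 - 37} = \frac{1}{-10} \left(- \frac{11}{2}\right) + \sqrt{106} = \left(- \frac{1}{10}\right) \left(- \frac{11}{2}\right) + \sqrt{106} = \frac{11}{20} + \sqrt{106}$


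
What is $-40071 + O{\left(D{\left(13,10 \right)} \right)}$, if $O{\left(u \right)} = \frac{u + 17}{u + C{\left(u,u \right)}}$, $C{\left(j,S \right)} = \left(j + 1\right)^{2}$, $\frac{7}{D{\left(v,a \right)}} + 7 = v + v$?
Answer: $- \frac{32411169}{809} \approx -40063.0$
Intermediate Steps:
$D{\left(v,a \right)} = \frac{7}{-7 + 2 v}$ ($D{\left(v,a \right)} = \frac{7}{-7 + \left(v + v\right)} = \frac{7}{-7 + 2 v}$)
$C{\left(j,S \right)} = \left(1 + j\right)^{2}$
$O{\left(u \right)} = \frac{17 + u}{u + \left(1 + u\right)^{2}}$ ($O{\left(u \right)} = \frac{u + 17}{u + \left(1 + u\right)^{2}} = \frac{17 + u}{u + \left(1 + u\right)^{2}}$)
$-40071 + O{\left(D{\left(13,10 \right)} \right)} = -40071 + \frac{17 + \frac{7}{-7 + 2 \cdot 13}}{\frac{7}{-7 + 2 \cdot 13} + \left(1 + \frac{7}{-7 + 2 \cdot 13}\right)^{2}} = -40071 + \frac{17 + \frac{7}{-7 + 26}}{\frac{7}{-7 + 26} + \left(1 + \frac{7}{-7 + 26}\right)^{2}} = -40071 + \frac{17 + \frac{7}{19}}{\frac{7}{19} + \left(1 + \frac{7}{19}\right)^{2}} = -40071 + \frac{1}{\frac{7}{19} + \left(\frac{26}{19}\right)^{2}} \cdot \frac{330}{19} = -40071 + \frac{1}{\frac{7}{19} + \frac{676}{361}} \cdot \frac{330}{19} = -40071 + \frac{1}{\frac{809}{361}} \cdot \frac{330}{19} = -40071 + \frac{361}{809} \cdot \frac{330}{19} = -40071 + \frac{6270}{809} = - \frac{32411169}{809}$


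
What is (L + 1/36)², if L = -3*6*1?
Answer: 418609/1296 ≈ 323.00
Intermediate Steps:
L = -18 (L = -18*1 = -18)
(L + 1/36)² = (-18 + 1/36)² = (-647/36)² = 418609/1296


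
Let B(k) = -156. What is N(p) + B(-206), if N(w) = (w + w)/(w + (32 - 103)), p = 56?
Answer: -2452/15 ≈ -163.47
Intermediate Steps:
N(w) = 2*w/(-71 + w) (N(w) = (2*w)/(w - 71) = (2*w)/(-71 + w) = 2*w/(-71 + w))
N(p) + B(-206) = 2*56/(-71 + 56) - 156 = 2*56/(-15) - 156 = 2*56*(-1/15) - 156 = -112/15 - 156 = -2452/15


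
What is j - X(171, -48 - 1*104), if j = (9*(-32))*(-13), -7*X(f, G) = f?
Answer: 26379/7 ≈ 3768.4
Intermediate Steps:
X(f, G) = -f/7
j = 3744 (j = -288*(-13) = 3744)
j - X(171, -48 - 1*104) = 3744 - (-1)*171/7 = 3744 - 1*(-171/7) = 3744 + 171/7 = 26379/7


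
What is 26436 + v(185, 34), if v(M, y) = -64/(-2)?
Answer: 26468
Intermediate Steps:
v(M, y) = 32 (v(M, y) = -64*(-1/2) = 32)
26436 + v(185, 34) = 26436 + 32 = 26468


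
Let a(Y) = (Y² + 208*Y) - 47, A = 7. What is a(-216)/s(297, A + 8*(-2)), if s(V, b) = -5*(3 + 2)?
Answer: -1681/25 ≈ -67.240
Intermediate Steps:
s(V, b) = -25 (s(V, b) = -5*5 = -25)
a(Y) = -47 + Y² + 208*Y
a(-216)/s(297, A + 8*(-2)) = (-47 + (-216)² + 208*(-216))/(-25) = (-47 + 46656 - 44928)*(-1/25) = 1681*(-1/25) = -1681/25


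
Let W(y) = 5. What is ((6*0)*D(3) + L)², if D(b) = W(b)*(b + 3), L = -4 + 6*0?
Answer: 16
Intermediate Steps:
L = -4 (L = -4 + 0 = -4)
D(b) = 15 + 5*b (D(b) = 5*(b + 3) = 5*(3 + b) = 15 + 5*b)
((6*0)*D(3) + L)² = ((6*0)*(15 + 5*3) - 4)² = (0*(15 + 15) - 4)² = (0*30 - 4)² = (0 - 4)² = (-4)² = 16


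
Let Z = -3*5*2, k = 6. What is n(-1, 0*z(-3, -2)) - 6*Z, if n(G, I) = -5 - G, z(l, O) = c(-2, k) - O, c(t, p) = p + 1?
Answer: 176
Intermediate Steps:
c(t, p) = 1 + p
Z = -30 (Z = -15*2 = -30)
z(l, O) = 7 - O (z(l, O) = (1 + 6) - O = 7 - O)
n(-1, 0*z(-3, -2)) - 6*Z = (-5 - 1*(-1)) - 6*(-30) = (-5 + 1) + 180 = -4 + 180 = 176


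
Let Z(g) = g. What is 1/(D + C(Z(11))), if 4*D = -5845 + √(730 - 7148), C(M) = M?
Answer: -23204/33658019 - 4*I*√6418/33658019 ≈ -0.00068941 - 9.5208e-6*I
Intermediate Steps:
D = -5845/4 + I*√6418/4 (D = (-5845 + √(730 - 7148))/4 = (-5845 + √(-6418))/4 = (-5845 + I*√6418)/4 = -5845/4 + I*√6418/4 ≈ -1461.3 + 20.028*I)
1/(D + C(Z(11))) = 1/((-5845/4 + I*√6418/4) + 11) = 1/(-5801/4 + I*√6418/4)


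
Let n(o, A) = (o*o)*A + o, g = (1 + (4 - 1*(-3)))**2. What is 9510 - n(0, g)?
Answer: 9510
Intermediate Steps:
g = 64 (g = (1 + (4 + 3))**2 = (1 + 7)**2 = 8**2 = 64)
n(o, A) = o + A*o**2 (n(o, A) = o**2*A + o = A*o**2 + o = o + A*o**2)
9510 - n(0, g) = 9510 - 0*(1 + 64*0) = 9510 - 0*(1 + 0) = 9510 - 0 = 9510 - 1*0 = 9510 + 0 = 9510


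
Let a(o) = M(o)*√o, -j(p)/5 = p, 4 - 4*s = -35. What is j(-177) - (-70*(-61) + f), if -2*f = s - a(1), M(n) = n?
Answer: -27045/8 ≈ -3380.6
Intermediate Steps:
s = 39/4 (s = 1 - ¼*(-35) = 1 + 35/4 = 39/4 ≈ 9.7500)
j(p) = -5*p
a(o) = o^(3/2) (a(o) = o*√o = o^(3/2))
f = -35/8 (f = -(39/4 - 1^(3/2))/2 = -(39/4 - 1*1)/2 = -(39/4 - 1)/2 = -½*35/4 = -35/8 ≈ -4.3750)
j(-177) - (-70*(-61) + f) = -5*(-177) - (-70*(-61) - 35/8) = 885 - (4270 - 35/8) = 885 - 1*34125/8 = 885 - 34125/8 = -27045/8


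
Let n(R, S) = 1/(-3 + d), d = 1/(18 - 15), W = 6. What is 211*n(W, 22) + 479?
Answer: 3199/8 ≈ 399.88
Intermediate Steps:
d = ⅓ (d = 1/3 = ⅓ ≈ 0.33333)
n(R, S) = -3/8 (n(R, S) = 1/(-3 + ⅓) = 1/(-8/3) = -3/8)
211*n(W, 22) + 479 = 211*(-3/8) + 479 = -633/8 + 479 = 3199/8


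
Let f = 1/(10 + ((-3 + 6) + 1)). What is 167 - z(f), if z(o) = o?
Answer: 2337/14 ≈ 166.93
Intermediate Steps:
f = 1/14 (f = 1/(10 + (3 + 1)) = 1/(10 + 4) = 1/14 ≈ 0.071429)
167 - z(f) = 167 - 1*1/14 = 167 - 1/14 = 2337/14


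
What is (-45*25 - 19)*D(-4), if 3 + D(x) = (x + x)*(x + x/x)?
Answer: -24024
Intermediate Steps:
D(x) = -3 + 2*x*(1 + x) (D(x) = -3 + (x + x)*(x + x/x) = -3 + (2*x)*(x + 1) = -3 + (2*x)*(1 + x) = -3 + 2*x*(1 + x))
(-45*25 - 19)*D(-4) = (-45*25 - 19)*(-3 + 2*(-4) + 2*(-4)²) = (-1125 - 19)*(-3 - 8 + 2*16) = -1144*(-3 - 8 + 32) = -1144*21 = -24024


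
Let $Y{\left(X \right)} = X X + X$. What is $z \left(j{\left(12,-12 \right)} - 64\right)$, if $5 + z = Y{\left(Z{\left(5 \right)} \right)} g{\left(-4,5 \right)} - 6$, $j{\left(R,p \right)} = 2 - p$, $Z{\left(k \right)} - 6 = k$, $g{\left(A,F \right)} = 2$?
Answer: $-12650$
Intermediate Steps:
$Z{\left(k \right)} = 6 + k$
$Y{\left(X \right)} = X + X^{2}$ ($Y{\left(X \right)} = X^{2} + X = X + X^{2}$)
$z = 253$ ($z = -5 - \left(6 - \left(6 + 5\right) \left(1 + \left(6 + 5\right)\right) 2\right) = -5 - \left(6 - 11 \left(1 + 11\right) 2\right) = -5 - \left(6 - 11 \cdot 12 \cdot 2\right) = -5 + \left(132 \cdot 2 - 6\right) = -5 + \left(264 - 6\right) = -5 + 258 = 253$)
$z \left(j{\left(12,-12 \right)} - 64\right) = 253 \left(\left(2 - -12\right) - 64\right) = 253 \left(\left(2 + 12\right) - 64\right) = 253 \left(14 - 64\right) = 253 \left(-50\right) = -12650$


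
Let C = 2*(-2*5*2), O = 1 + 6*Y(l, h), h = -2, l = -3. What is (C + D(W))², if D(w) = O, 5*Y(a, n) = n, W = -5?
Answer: 42849/25 ≈ 1714.0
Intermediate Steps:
Y(a, n) = n/5
O = -7/5 (O = 1 + 6*((⅕)*(-2)) = 1 + 6*(-⅖) = 1 - 12/5 = -7/5 ≈ -1.4000)
C = -40 (C = 2*(-10*2) = 2*(-20) = -40)
D(w) = -7/5
(C + D(W))² = (-40 - 7/5)² = (-207/5)² = 42849/25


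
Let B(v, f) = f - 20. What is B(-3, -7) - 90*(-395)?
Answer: 35523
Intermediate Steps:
B(v, f) = -20 + f
B(-3, -7) - 90*(-395) = (-20 - 7) - 90*(-395) = -27 + 35550 = 35523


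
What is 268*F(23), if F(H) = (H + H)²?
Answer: 567088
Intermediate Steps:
F(H) = 4*H² (F(H) = (2*H)² = 4*H²)
268*F(23) = 268*(4*23²) = 268*(4*529) = 268*2116 = 567088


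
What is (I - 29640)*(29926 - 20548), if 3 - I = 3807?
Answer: -313637832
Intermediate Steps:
I = -3804 (I = 3 - 1*3807 = 3 - 3807 = -3804)
(I - 29640)*(29926 - 20548) = (-3804 - 29640)*(29926 - 20548) = -33444*9378 = -313637832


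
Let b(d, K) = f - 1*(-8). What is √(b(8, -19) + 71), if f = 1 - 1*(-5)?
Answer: √85 ≈ 9.2195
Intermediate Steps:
f = 6 (f = 1 + 5 = 6)
b(d, K) = 14 (b(d, K) = 6 - 1*(-8) = 6 + 8 = 14)
√(b(8, -19) + 71) = √(14 + 71) = √85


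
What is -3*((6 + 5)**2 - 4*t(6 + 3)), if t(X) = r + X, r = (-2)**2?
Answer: -207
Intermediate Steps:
r = 4
t(X) = 4 + X
-3*((6 + 5)**2 - 4*t(6 + 3)) = -3*((6 + 5)**2 - 4*(4 + (6 + 3))) = -3*(11**2 - 4*(4 + 9)) = -3*(121 - 4*13) = -3*(121 - 52) = -3*69 = -207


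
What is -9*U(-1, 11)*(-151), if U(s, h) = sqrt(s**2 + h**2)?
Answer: 1359*sqrt(122) ≈ 15011.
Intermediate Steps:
U(s, h) = sqrt(h**2 + s**2)
-9*U(-1, 11)*(-151) = -9*sqrt(11**2 + (-1)**2)*(-151) = -9*sqrt(121 + 1)*(-151) = -9*sqrt(122)*(-151) = 1359*sqrt(122)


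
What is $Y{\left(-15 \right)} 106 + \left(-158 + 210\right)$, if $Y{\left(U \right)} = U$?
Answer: $-1538$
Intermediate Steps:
$Y{\left(-15 \right)} 106 + \left(-158 + 210\right) = \left(-15\right) 106 + \left(-158 + 210\right) = -1590 + 52 = -1538$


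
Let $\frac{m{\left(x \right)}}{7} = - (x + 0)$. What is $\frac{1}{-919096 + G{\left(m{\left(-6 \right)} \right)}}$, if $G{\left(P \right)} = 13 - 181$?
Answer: $- \frac{1}{919264} \approx -1.0878 \cdot 10^{-6}$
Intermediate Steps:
$m{\left(x \right)} = - 7 x$ ($m{\left(x \right)} = 7 \left(- (x + 0)\right) = 7 \left(- x\right) = - 7 x$)
$G{\left(P \right)} = -168$
$\frac{1}{-919096 + G{\left(m{\left(-6 \right)} \right)}} = \frac{1}{-919096 - 168} = \frac{1}{-919264} = - \frac{1}{919264}$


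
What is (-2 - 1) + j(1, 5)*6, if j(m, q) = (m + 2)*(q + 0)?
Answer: 87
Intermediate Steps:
j(m, q) = q*(2 + m) (j(m, q) = (2 + m)*q = q*(2 + m))
(-2 - 1) + j(1, 5)*6 = (-2 - 1) + (5*(2 + 1))*6 = -3 + (5*3)*6 = -3 + 15*6 = -3 + 90 = 87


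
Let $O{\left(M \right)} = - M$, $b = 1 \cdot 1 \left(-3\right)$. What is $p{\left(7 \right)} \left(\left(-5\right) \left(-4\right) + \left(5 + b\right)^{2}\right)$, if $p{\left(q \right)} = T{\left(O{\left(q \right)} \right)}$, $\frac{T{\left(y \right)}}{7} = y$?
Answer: $-1176$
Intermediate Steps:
$b = -3$ ($b = 1 \left(-3\right) = -3$)
$T{\left(y \right)} = 7 y$
$p{\left(q \right)} = - 7 q$ ($p{\left(q \right)} = 7 \left(- q\right) = - 7 q$)
$p{\left(7 \right)} \left(\left(-5\right) \left(-4\right) + \left(5 + b\right)^{2}\right) = \left(-7\right) 7 \left(\left(-5\right) \left(-4\right) + \left(5 - 3\right)^{2}\right) = - 49 \left(20 + 2^{2}\right) = - 49 \left(20 + 4\right) = \left(-49\right) 24 = -1176$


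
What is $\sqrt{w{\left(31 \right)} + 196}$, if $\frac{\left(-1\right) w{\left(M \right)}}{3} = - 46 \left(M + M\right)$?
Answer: $4 \sqrt{547} \approx 93.552$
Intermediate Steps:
$w{\left(M \right)} = 276 M$ ($w{\left(M \right)} = - 3 \left(- 46 \left(M + M\right)\right) = - 3 \left(- 46 \cdot 2 M\right) = - 3 \left(- 92 M\right) = 276 M$)
$\sqrt{w{\left(31 \right)} + 196} = \sqrt{276 \cdot 31 + 196} = \sqrt{8556 + 196} = \sqrt{8752} = 4 \sqrt{547}$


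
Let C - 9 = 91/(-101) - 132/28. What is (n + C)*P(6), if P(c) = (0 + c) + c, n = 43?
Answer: 393528/707 ≈ 556.62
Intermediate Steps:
C = 2393/707 (C = 9 + (91/(-101) - 132/28) = 9 + (91*(-1/101) - 132*1/28) = 9 + (-91/101 - 33/7) = 9 - 3970/707 = 2393/707 ≈ 3.3847)
P(c) = 2*c (P(c) = c + c = 2*c)
(n + C)*P(6) = (43 + 2393/707)*(2*6) = (32794/707)*12 = 393528/707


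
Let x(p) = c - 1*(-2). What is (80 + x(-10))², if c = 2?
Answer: 7056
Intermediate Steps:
x(p) = 4 (x(p) = 2 - 1*(-2) = 2 + 2 = 4)
(80 + x(-10))² = (80 + 4)² = 84² = 7056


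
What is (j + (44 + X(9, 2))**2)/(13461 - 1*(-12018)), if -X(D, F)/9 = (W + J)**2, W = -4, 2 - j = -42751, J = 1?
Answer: 44122/25479 ≈ 1.7317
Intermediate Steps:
j = 42753 (j = 2 - 1*(-42751) = 2 + 42751 = 42753)
X(D, F) = -81 (X(D, F) = -9*(-4 + 1)**2 = -9*(-3)**2 = -9*9 = -81)
(j + (44 + X(9, 2))**2)/(13461 - 1*(-12018)) = (42753 + (44 - 81)**2)/(13461 - 1*(-12018)) = (42753 + (-37)**2)/(13461 + 12018) = (42753 + 1369)/25479 = 44122*(1/25479) = 44122/25479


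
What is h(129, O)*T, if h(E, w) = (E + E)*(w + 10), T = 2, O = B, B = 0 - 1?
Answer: 4644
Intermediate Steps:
B = -1
O = -1
h(E, w) = 2*E*(10 + w) (h(E, w) = (2*E)*(10 + w) = 2*E*(10 + w))
h(129, O)*T = (2*129*(10 - 1))*2 = (2*129*9)*2 = 2322*2 = 4644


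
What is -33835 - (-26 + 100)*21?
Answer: -35389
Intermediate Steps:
-33835 - (-26 + 100)*21 = -33835 - 74*21 = -33835 - 1*1554 = -33835 - 1554 = -35389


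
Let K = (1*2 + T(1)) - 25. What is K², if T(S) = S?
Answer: 484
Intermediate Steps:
K = -22 (K = (1*2 + 1) - 25 = (2 + 1) - 25 = 3 - 25 = -22)
K² = (-22)² = 484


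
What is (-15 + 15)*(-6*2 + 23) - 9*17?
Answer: -153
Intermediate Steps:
(-15 + 15)*(-6*2 + 23) - 9*17 = 0*(-12 + 23) - 153 = 0*11 - 153 = 0 - 153 = -153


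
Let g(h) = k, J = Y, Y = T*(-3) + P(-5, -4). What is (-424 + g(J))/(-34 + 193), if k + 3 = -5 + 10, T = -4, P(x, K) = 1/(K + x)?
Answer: -422/159 ≈ -2.6541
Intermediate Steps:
Y = 107/9 (Y = -4*(-3) + 1/(-4 - 5) = 12 + 1/(-9) = 12 - ⅑ = 107/9 ≈ 11.889)
k = 2 (k = -3 + (-5 + 10) = -3 + 5 = 2)
J = 107/9 ≈ 11.889
g(h) = 2
(-424 + g(J))/(-34 + 193) = (-424 + 2)/(-34 + 193) = -422/159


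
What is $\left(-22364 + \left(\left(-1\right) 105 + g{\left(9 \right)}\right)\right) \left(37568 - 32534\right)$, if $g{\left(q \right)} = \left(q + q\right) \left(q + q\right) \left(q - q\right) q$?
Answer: $-113108946$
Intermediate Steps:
$g{\left(q \right)} = 0$ ($g{\left(q \right)} = 2 q 2 q 0 q = 4 q^{2} \cdot 0 q = 0 q = 0$)
$\left(-22364 + \left(\left(-1\right) 105 + g{\left(9 \right)}\right)\right) \left(37568 - 32534\right) = \left(-22364 + \left(\left(-1\right) 105 + 0\right)\right) \left(37568 - 32534\right) = \left(-22364 + \left(-105 + 0\right)\right) 5034 = \left(-22364 - 105\right) 5034 = \left(-22469\right) 5034 = -113108946$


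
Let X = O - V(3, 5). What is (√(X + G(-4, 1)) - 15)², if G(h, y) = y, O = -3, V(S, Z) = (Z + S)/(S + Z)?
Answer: (15 - I*√3)² ≈ 222.0 - 51.962*I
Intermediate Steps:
V(S, Z) = 1 (V(S, Z) = (S + Z)/(S + Z) = 1)
X = -4 (X = -3 - 1*1 = -3 - 1 = -4)
(√(X + G(-4, 1)) - 15)² = (√(-4 + 1) - 15)² = (√(-3) - 15)² = (I*√3 - 15)² = (-15 + I*√3)²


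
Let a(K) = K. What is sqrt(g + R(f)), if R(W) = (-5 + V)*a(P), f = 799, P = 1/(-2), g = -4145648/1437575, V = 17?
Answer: I*sqrt(734376448294)/287515 ≈ 2.9806*I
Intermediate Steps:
g = -4145648/1437575 (g = -4145648*1/1437575 = -4145648/1437575 ≈ -2.8838)
P = -1/2 ≈ -0.50000
R(W) = -6 (R(W) = (-5 + 17)*(-1/2) = 12*(-1/2) = -6)
sqrt(g + R(f)) = sqrt(-4145648/1437575 - 6) = sqrt(-12771098/1437575) = I*sqrt(734376448294)/287515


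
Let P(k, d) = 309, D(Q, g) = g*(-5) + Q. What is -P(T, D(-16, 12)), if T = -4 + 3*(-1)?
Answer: -309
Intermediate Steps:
D(Q, g) = Q - 5*g (D(Q, g) = -5*g + Q = Q - 5*g)
T = -7 (T = -4 - 3 = -7)
-P(T, D(-16, 12)) = -1*309 = -309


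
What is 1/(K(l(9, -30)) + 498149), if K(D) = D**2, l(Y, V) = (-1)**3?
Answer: 1/498150 ≈ 2.0074e-6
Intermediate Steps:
l(Y, V) = -1
1/(K(l(9, -30)) + 498149) = 1/((-1)**2 + 498149) = 1/(1 + 498149) = 1/498150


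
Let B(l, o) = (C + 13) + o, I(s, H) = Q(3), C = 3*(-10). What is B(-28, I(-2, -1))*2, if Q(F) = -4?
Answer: -42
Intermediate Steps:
C = -30
I(s, H) = -4
B(l, o) = -17 + o (B(l, o) = (-30 + 13) + o = -17 + o)
B(-28, I(-2, -1))*2 = (-17 - 4)*2 = -21*2 = -42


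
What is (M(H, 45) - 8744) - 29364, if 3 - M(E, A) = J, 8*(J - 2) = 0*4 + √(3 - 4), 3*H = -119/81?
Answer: -38107 - I/8 ≈ -38107.0 - 0.125*I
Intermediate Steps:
H = -119/243 (H = (-119/81)/3 = (-119*1/81)/3 = (⅓)*(-119/81) = -119/243 ≈ -0.48971)
J = 2 + I/8 (J = 2 + (0*4 + √(3 - 4))/8 = 2 + (0 + √(-1))/8 = 2 + (0 + I)/8 = 2 + I/8 ≈ 2.0 + 0.125*I)
M(E, A) = 1 - I/8 (M(E, A) = 3 - (2 + I/8) = 3 + (-2 - I/8) = 1 - I/8)
(M(H, 45) - 8744) - 29364 = ((1 - I/8) - 8744) - 29364 = (-8743 - I/8) - 29364 = -38107 - I/8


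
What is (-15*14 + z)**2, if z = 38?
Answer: 29584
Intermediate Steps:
(-15*14 + z)**2 = (-15*14 + 38)**2 = (-210 + 38)**2 = (-172)**2 = 29584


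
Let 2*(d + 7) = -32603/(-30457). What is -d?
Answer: 393795/60914 ≈ 6.4648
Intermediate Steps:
d = -393795/60914 (d = -7 + (-32603/(-30457))/2 = -7 + (-32603*(-1/30457))/2 = -7 + (½)*(32603/30457) = -7 + 32603/60914 = -393795/60914 ≈ -6.4648)
-d = -1*(-393795/60914) = 393795/60914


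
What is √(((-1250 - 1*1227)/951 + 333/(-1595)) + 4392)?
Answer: √10098722834673990/1516845 ≈ 66.251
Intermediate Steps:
√(((-1250 - 1*1227)/951 + 333/(-1595)) + 4392) = √(((-1250 - 1227)*(1/951) + 333*(-1/1595)) + 4392) = √((-2477*1/951 - 333/1595) + 4392) = √((-2477/951 - 333/1595) + 4392) = √(-4267498/1516845 + 4392) = √(6657715742/1516845) = √10098722834673990/1516845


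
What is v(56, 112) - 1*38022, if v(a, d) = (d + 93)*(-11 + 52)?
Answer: -29617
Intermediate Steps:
v(a, d) = 3813 + 41*d (v(a, d) = (93 + d)*41 = 3813 + 41*d)
v(56, 112) - 1*38022 = (3813 + 41*112) - 1*38022 = (3813 + 4592) - 38022 = 8405 - 38022 = -29617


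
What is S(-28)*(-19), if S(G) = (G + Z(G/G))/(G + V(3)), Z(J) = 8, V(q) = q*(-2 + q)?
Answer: -76/5 ≈ -15.200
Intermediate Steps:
S(G) = (8 + G)/(3 + G) (S(G) = (G + 8)/(G + 3*(-2 + 3)) = (8 + G)/(G + 3*1) = (8 + G)/(G + 3) = (8 + G)/(3 + G))
S(-28)*(-19) = ((8 - 28)/(3 - 28))*(-19) = (-20/(-25))*(-19) = -1/25*(-20)*(-19) = (4/5)*(-19) = -76/5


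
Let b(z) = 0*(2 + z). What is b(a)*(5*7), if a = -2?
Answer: 0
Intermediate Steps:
b(z) = 0
b(a)*(5*7) = 0*(5*7) = 0*35 = 0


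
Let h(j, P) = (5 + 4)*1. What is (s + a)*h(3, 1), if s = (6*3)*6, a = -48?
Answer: 540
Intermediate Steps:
h(j, P) = 9 (h(j, P) = 9*1 = 9)
s = 108 (s = 18*6 = 108)
(s + a)*h(3, 1) = (108 - 48)*9 = 60*9 = 540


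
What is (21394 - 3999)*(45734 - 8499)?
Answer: 647702825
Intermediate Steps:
(21394 - 3999)*(45734 - 8499) = 17395*37235 = 647702825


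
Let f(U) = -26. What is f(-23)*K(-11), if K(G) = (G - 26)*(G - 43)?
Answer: -51948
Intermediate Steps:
K(G) = (-43 + G)*(-26 + G) (K(G) = (-26 + G)*(-43 + G) = (-43 + G)*(-26 + G))
f(-23)*K(-11) = -26*(1118 + (-11)² - 69*(-11)) = -26*(1118 + 121 + 759) = -26*1998 = -51948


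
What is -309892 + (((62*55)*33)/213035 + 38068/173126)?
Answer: -1142937736049456/3688189741 ≈ -3.0989e+5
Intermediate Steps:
-309892 + (((62*55)*33)/213035 + 38068/173126) = -309892 + ((3410*33)*(1/213035) + 38068*(1/173126)) = -309892 + (112530*(1/213035) + 19034/86563) = -309892 + (22506/42607 + 19034/86563) = -309892 + 2759168516/3688189741 = -1142937736049456/3688189741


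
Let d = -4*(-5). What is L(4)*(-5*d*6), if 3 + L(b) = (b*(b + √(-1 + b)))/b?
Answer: -600 - 600*√3 ≈ -1639.2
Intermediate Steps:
d = 20
L(b) = -3 + b + √(-1 + b) (L(b) = -3 + (b*(b + √(-1 + b)))/b = -3 + (b + √(-1 + b)) = -3 + b + √(-1 + b))
L(4)*(-5*d*6) = (-3 + 4 + √(-1 + 4))*(-5*20*6) = (-3 + 4 + √3)*(-100*6) = (1 + √3)*(-600) = -600 - 600*√3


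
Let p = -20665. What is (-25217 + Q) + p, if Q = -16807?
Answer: -62689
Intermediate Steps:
(-25217 + Q) + p = (-25217 - 16807) - 20665 = -42024 - 20665 = -62689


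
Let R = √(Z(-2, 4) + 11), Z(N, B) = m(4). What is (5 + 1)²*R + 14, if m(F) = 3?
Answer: 14 + 36*√14 ≈ 148.70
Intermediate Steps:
Z(N, B) = 3
R = √14 (R = √(3 + 11) = √14 ≈ 3.7417)
(5 + 1)²*R + 14 = (5 + 1)²*√14 + 14 = 6²*√14 + 14 = 36*√14 + 14 = 14 + 36*√14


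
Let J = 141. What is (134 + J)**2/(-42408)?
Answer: -75625/42408 ≈ -1.7833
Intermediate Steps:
(134 + J)**2/(-42408) = (134 + 141)**2/(-42408) = 275**2*(-1/42408) = 75625*(-1/42408) = -75625/42408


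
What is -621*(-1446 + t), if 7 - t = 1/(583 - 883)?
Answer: 89361693/100 ≈ 8.9362e+5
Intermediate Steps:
t = 2101/300 (t = 7 - 1/(583 - 883) = 7 - 1/(-300) = 7 - 1*(-1/300) = 7 + 1/300 = 2101/300 ≈ 7.0033)
-621*(-1446 + t) = -621*(-1446 + 2101/300) = -621*(-431699/300) = 89361693/100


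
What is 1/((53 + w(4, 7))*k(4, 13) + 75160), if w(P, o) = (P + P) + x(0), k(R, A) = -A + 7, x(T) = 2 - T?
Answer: 1/74782 ≈ 1.3372e-5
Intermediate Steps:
k(R, A) = 7 - A
w(P, o) = 2 + 2*P (w(P, o) = (P + P) + (2 - 1*0) = 2*P + (2 + 0) = 2*P + 2 = 2 + 2*P)
1/((53 + w(4, 7))*k(4, 13) + 75160) = 1/((53 + (2 + 2*4))*(7 - 1*13) + 75160) = 1/((53 + (2 + 8))*(7 - 13) + 75160) = 1/((53 + 10)*(-6) + 75160) = 1/(63*(-6) + 75160) = 1/(-378 + 75160) = 1/74782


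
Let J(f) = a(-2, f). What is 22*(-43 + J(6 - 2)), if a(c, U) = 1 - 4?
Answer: -1012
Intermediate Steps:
a(c, U) = -3
J(f) = -3
22*(-43 + J(6 - 2)) = 22*(-43 - 3) = 22*(-46) = -1012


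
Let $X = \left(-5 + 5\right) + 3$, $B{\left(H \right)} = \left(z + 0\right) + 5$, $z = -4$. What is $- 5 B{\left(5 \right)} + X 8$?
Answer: $19$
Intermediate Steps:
$B{\left(H \right)} = 1$ ($B{\left(H \right)} = \left(-4 + 0\right) + 5 = -4 + 5 = 1$)
$X = 3$ ($X = 0 + 3 = 3$)
$- 5 B{\left(5 \right)} + X 8 = \left(-5\right) 1 + 3 \cdot 8 = -5 + 24 = 19$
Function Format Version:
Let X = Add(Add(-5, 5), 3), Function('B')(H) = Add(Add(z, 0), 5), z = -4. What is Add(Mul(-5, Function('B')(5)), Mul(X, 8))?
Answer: 19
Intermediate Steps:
Function('B')(H) = 1 (Function('B')(H) = Add(Add(-4, 0), 5) = Add(-4, 5) = 1)
X = 3 (X = Add(0, 3) = 3)
Add(Mul(-5, Function('B')(5)), Mul(X, 8)) = Add(Mul(-5, 1), Mul(3, 8)) = Add(-5, 24) = 19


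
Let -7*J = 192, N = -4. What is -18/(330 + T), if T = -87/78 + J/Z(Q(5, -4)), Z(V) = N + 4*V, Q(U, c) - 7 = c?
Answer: -3276/59233 ≈ -0.055307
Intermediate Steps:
Q(U, c) = 7 + c
J = -192/7 (J = -1/7*192 = -192/7 ≈ -27.429)
Z(V) = -4 + 4*V
T = -827/182 (T = -87/78 - 192/(7*(-4 + 4*(7 - 4))) = -87*1/78 - 192/(7*(-4 + 4*3)) = -29/26 - 192/(7*(-4 + 12)) = -29/26 - 192/7/8 = -29/26 - 192/7*1/8 = -29/26 - 24/7 = -827/182 ≈ -4.5440)
-18/(330 + T) = -18/(330 - 827/182) = -18/(59233/182) = (182/59233)*(-18) = -3276/59233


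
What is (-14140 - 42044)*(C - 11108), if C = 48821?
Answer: -2118867192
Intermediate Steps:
(-14140 - 42044)*(C - 11108) = (-14140 - 42044)*(48821 - 11108) = -56184*37713 = -2118867192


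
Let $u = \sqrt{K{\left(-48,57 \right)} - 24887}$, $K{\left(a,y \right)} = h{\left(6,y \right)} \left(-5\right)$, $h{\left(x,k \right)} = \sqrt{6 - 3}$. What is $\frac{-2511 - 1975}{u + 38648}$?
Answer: $- \frac{4486}{38648 + i \sqrt{24887 + 5 \sqrt{3}}} \approx -0.11607 + 0.00047387 i$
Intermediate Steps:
$h{\left(x,k \right)} = \sqrt{3}$
$K{\left(a,y \right)} = - 5 \sqrt{3}$ ($K{\left(a,y \right)} = \sqrt{3} \left(-5\right) = - 5 \sqrt{3}$)
$u = \sqrt{-24887 - 5 \sqrt{3}}$ ($u = \sqrt{- 5 \sqrt{3} - 24887} = \sqrt{-24887 - 5 \sqrt{3}} \approx 157.78 i$)
$\frac{-2511 - 1975}{u + 38648} = \frac{-2511 - 1975}{\sqrt{-24887 - 5 \sqrt{3}} + 38648} = \frac{-2511 - 1975}{38648 + \sqrt{-24887 - 5 \sqrt{3}}} = - \frac{4486}{38648 + \sqrt{-24887 - 5 \sqrt{3}}}$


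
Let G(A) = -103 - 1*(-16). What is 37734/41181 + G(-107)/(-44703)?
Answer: 187822861/204546027 ≈ 0.91824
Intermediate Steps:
G(A) = -87 (G(A) = -103 + 16 = -87)
37734/41181 + G(-107)/(-44703) = 37734/41181 - 87/(-44703) = 37734*(1/41181) - 87*(-1/44703) = 12578/13727 + 29/14901 = 187822861/204546027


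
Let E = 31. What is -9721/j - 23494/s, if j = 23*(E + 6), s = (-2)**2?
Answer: -10016139/1702 ≈ -5884.9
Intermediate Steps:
s = 4
j = 851 (j = 23*(31 + 6) = 23*37 = 851)
-9721/j - 23494/s = -9721/851 - 23494/4 = -9721*1/851 - 23494*1/4 = -9721/851 - 11747/2 = -10016139/1702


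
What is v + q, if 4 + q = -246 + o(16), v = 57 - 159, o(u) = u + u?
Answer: -320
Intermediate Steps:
o(u) = 2*u
v = -102
q = -218 (q = -4 + (-246 + 2*16) = -4 + (-246 + 32) = -4 - 214 = -218)
v + q = -102 - 218 = -320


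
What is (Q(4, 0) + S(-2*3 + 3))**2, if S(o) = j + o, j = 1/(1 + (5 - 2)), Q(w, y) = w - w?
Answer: 121/16 ≈ 7.5625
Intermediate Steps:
Q(w, y) = 0
j = 1/4 (j = 1/(1 + 3) = 1/4 ≈ 0.25000)
S(o) = 1/4 + o
(Q(4, 0) + S(-2*3 + 3))**2 = (0 + (1/4 + (-2*3 + 3)))**2 = (0 + (1/4 + (-6 + 3)))**2 = (0 + (1/4 - 3))**2 = (0 - 11/4)**2 = (-11/4)**2 = 121/16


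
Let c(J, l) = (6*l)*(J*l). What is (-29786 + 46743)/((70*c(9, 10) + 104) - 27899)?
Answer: 16957/350205 ≈ 0.048420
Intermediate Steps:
c(J, l) = 6*J*l²
(-29786 + 46743)/((70*c(9, 10) + 104) - 27899) = (-29786 + 46743)/((70*(6*9*10²) + 104) - 27899) = 16957/((70*(6*9*100) + 104) - 27899) = 16957/((70*5400 + 104) - 27899) = 16957/((378000 + 104) - 27899) = 16957/(378104 - 27899) = 16957/350205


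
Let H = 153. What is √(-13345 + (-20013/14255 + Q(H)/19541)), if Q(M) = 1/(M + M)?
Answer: I*√10774388245288503158168710/28412809410 ≈ 115.53*I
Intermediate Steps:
Q(M) = 1/(2*M)
√(-13345 + (-20013/14255 + Q(H)/19541)) = √(-13345 + (-20013/14255 + ((½)/153)/19541)) = √(-13345 + (-20013*1/14255 + ((½)*(1/153))*(1/19541))) = √(-13345 + (-20013/14255 + (1/306)*(1/19541))) = √(-13345 + (-20013/14255 + 1/5979546)) = √(-13345 - 119668639843/85238428230) = √(-1137626493369193/85238428230) = I*√10774388245288503158168710/28412809410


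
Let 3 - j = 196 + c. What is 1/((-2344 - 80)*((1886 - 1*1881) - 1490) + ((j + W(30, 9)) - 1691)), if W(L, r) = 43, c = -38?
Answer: 1/3597837 ≈ 2.7794e-7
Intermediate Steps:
j = -155 (j = 3 - (196 - 38) = 3 - 1*158 = 3 - 158 = -155)
1/((-2344 - 80)*((1886 - 1*1881) - 1490) + ((j + W(30, 9)) - 1691)) = 1/((-2344 - 80)*((1886 - 1*1881) - 1490) + ((-155 + 43) - 1691)) = 1/(-2424*((1886 - 1881) - 1490) + (-112 - 1691)) = 1/(-2424*(5 - 1490) - 1803) = 1/(-2424*(-1485) - 1803) = 1/(3599640 - 1803) = 1/3597837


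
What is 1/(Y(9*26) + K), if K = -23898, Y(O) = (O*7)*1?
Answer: -1/22260 ≈ -4.4924e-5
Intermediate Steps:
Y(O) = 7*O (Y(O) = (7*O)*1 = 7*O)
1/(Y(9*26) + K) = 1/(7*(9*26) - 23898) = 1/(7*234 - 23898) = 1/(1638 - 23898) = 1/(-22260) = -1/22260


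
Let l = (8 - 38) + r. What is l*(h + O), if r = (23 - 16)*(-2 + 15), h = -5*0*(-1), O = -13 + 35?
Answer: 1342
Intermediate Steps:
O = 22
h = 0 (h = 0*(-1) = 0)
r = 91 (r = 7*13 = 91)
l = 61 (l = (8 - 38) + 91 = -30 + 91 = 61)
l*(h + O) = 61*(0 + 22) = 61*22 = 1342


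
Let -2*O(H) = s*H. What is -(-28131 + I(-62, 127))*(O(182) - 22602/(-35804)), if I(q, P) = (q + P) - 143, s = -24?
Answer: 1103233369221/17902 ≈ 6.1626e+7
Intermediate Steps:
I(q, P) = -143 + P + q (I(q, P) = (P + q) - 143 = -143 + P + q)
O(H) = 12*H (O(H) = -(-12)*H = 12*H)
-(-28131 + I(-62, 127))*(O(182) - 22602/(-35804)) = -(-28131 + (-143 + 127 - 62))*(12*182 - 22602/(-35804)) = -(-28131 - 78)*(2184 - 22602*(-1/35804)) = -(-28209)*(2184 + 11301/17902) = -(-28209)*39109269/17902 = -1*(-1103233369221/17902) = 1103233369221/17902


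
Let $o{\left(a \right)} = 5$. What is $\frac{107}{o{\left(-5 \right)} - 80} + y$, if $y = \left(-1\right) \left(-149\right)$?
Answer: $\frac{11068}{75} \approx 147.57$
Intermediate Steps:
$y = 149$
$\frac{107}{o{\left(-5 \right)} - 80} + y = \frac{107}{5 - 80} + 149 = \frac{107}{-75} + 149 = 107 \left(- \frac{1}{75}\right) + 149 = - \frac{107}{75} + 149 = \frac{11068}{75}$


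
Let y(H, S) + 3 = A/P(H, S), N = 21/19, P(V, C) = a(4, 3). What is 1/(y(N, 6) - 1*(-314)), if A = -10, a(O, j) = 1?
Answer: 1/301 ≈ 0.0033223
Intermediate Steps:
P(V, C) = 1
N = 21/19 (N = 21*(1/19) = 21/19 ≈ 1.1053)
y(H, S) = -13 (y(H, S) = -3 - 10/1 = -3 - 10*1 = -3 - 10 = -13)
1/(y(N, 6) - 1*(-314)) = 1/(-13 - 1*(-314)) = 1/(-13 + 314) = 1/301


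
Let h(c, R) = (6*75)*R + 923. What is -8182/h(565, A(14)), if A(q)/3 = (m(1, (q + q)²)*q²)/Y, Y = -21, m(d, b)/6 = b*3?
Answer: 8182/177810277 ≈ 4.6015e-5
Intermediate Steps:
m(d, b) = 18*b (m(d, b) = 6*(b*3) = 6*(3*b) = 18*b)
A(q) = -72*q⁴/7 (A(q) = 3*(((18*(q + q)²)*q²)/(-21)) = 3*(((18*(2*q)²)*q²)*(-1/21)) = 3*(((18*(4*q²))*q²)*(-1/21)) = 3*(((72*q²)*q²)*(-1/21)) = 3*((72*q⁴)*(-1/21)) = 3*(-24*q⁴/7) = -72*q⁴/7)
h(c, R) = 923 + 450*R (h(c, R) = 450*R + 923 = 923 + 450*R)
-8182/h(565, A(14)) = -8182/(923 + 450*(-72/7*14⁴)) = -8182/(923 + 450*(-72/7*38416)) = -8182/(923 + 450*(-395136)) = -8182/(923 - 177811200) = -8182/(-177810277) = -8182*(-1/177810277) = 8182/177810277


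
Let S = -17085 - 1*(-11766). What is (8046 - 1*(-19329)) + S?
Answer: 22056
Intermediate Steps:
S = -5319 (S = -17085 + 11766 = -5319)
(8046 - 1*(-19329)) + S = (8046 - 1*(-19329)) - 5319 = (8046 + 19329) - 5319 = 27375 - 5319 = 22056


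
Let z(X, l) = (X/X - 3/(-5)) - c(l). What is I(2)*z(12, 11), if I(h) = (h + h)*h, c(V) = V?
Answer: -376/5 ≈ -75.200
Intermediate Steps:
I(h) = 2*h² (I(h) = (2*h)*h = 2*h²)
z(X, l) = 8/5 - l (z(X, l) = (X/X - 3/(-5)) - l = (1 - 3*(-⅕)) - l = (1 + ⅗) - l = 8/5 - l)
I(2)*z(12, 11) = (2*2²)*(8/5 - 1*11) = (2*4)*(8/5 - 11) = 8*(-47/5) = -376/5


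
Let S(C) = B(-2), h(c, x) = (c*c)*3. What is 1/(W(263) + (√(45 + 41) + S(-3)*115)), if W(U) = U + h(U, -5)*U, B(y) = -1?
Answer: 54574489/2978374849611035 - √86/2978374849611035 ≈ 1.8324e-8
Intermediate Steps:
h(c, x) = 3*c² (h(c, x) = c²*3 = 3*c²)
S(C) = -1
W(U) = U + 3*U³ (W(U) = U + (3*U²)*U = U + 3*U³)
1/(W(263) + (√(45 + 41) + S(-3)*115)) = 1/((263 + 3*263³) + (√(45 + 41) - 1*115)) = 1/((263 + 3*18191447) + (√86 - 115)) = 1/((263 + 54574341) + (-115 + √86)) = 1/(54574604 + (-115 + √86)) = 1/(54574489 + √86)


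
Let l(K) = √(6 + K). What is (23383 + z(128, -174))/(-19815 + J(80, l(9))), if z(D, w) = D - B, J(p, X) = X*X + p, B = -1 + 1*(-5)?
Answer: -23517/19720 ≈ -1.1925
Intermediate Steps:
B = -6 (B = -1 - 5 = -6)
J(p, X) = p + X² (J(p, X) = X² + p = p + X²)
z(D, w) = 6 + D (z(D, w) = D - 1*(-6) = D + 6 = 6 + D)
(23383 + z(128, -174))/(-19815 + J(80, l(9))) = (23383 + (6 + 128))/(-19815 + (80 + (√(6 + 9))²)) = (23383 + 134)/(-19815 + (80 + (√15)²)) = 23517/(-19815 + (80 + 15)) = 23517/(-19815 + 95) = 23517/(-19720) = 23517*(-1/19720) = -23517/19720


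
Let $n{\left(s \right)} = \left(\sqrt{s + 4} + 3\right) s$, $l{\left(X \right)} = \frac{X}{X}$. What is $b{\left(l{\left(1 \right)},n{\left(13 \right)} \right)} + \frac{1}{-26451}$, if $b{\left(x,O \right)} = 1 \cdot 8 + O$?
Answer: $\frac{1243196}{26451} + 13 \sqrt{17} \approx 100.6$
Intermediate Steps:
$l{\left(X \right)} = 1$
$n{\left(s \right)} = s \left(3 + \sqrt{4 + s}\right)$ ($n{\left(s \right)} = \left(\sqrt{4 + s} + 3\right) s = \left(3 + \sqrt{4 + s}\right) s = s \left(3 + \sqrt{4 + s}\right)$)
$b{\left(x,O \right)} = 8 + O$
$b{\left(l{\left(1 \right)},n{\left(13 \right)} \right)} + \frac{1}{-26451} = \left(8 + 13 \left(3 + \sqrt{4 + 13}\right)\right) + \frac{1}{-26451} = \left(8 + 13 \left(3 + \sqrt{17}\right)\right) - \frac{1}{26451} = \left(8 + \left(39 + 13 \sqrt{17}\right)\right) - \frac{1}{26451} = \left(47 + 13 \sqrt{17}\right) - \frac{1}{26451} = \frac{1243196}{26451} + 13 \sqrt{17}$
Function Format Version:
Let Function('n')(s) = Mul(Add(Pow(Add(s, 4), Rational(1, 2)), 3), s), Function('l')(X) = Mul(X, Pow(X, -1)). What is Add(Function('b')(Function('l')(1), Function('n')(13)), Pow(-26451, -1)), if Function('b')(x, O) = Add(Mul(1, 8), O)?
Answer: Add(Rational(1243196, 26451), Mul(13, Pow(17, Rational(1, 2)))) ≈ 100.60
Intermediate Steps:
Function('l')(X) = 1
Function('n')(s) = Mul(s, Add(3, Pow(Add(4, s), Rational(1, 2)))) (Function('n')(s) = Mul(Add(Pow(Add(4, s), Rational(1, 2)), 3), s) = Mul(Add(3, Pow(Add(4, s), Rational(1, 2))), s) = Mul(s, Add(3, Pow(Add(4, s), Rational(1, 2)))))
Function('b')(x, O) = Add(8, O)
Add(Function('b')(Function('l')(1), Function('n')(13)), Pow(-26451, -1)) = Add(Add(8, Mul(13, Add(3, Pow(Add(4, 13), Rational(1, 2))))), Pow(-26451, -1)) = Add(Add(8, Mul(13, Add(3, Pow(17, Rational(1, 2))))), Rational(-1, 26451)) = Add(Add(8, Add(39, Mul(13, Pow(17, Rational(1, 2))))), Rational(-1, 26451)) = Add(Add(47, Mul(13, Pow(17, Rational(1, 2)))), Rational(-1, 26451)) = Add(Rational(1243196, 26451), Mul(13, Pow(17, Rational(1, 2))))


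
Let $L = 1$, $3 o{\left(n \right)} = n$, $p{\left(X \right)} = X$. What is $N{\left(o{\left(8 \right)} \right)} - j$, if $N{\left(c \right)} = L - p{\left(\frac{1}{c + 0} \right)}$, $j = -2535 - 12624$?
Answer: $\frac{121277}{8} \approx 15160.0$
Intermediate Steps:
$o{\left(n \right)} = \frac{n}{3}$
$j = -15159$
$N{\left(c \right)} = 1 - \frac{1}{c}$ ($N{\left(c \right)} = 1 - \frac{1}{c + 0} = 1 - \frac{1}{c}$)
$N{\left(o{\left(8 \right)} \right)} - j = \frac{-1 + \frac{1}{3} \cdot 8}{\frac{1}{3} \cdot 8} - -15159 = \frac{-1 + \frac{8}{3}}{\frac{8}{3}} + 15159 = \frac{3}{8} \cdot \frac{5}{3} + 15159 = \frac{5}{8} + 15159 = \frac{121277}{8}$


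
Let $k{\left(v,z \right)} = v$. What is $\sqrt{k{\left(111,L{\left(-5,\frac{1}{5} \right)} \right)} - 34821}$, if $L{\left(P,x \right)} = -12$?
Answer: $i \sqrt{34710} \approx 186.31 i$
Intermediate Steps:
$\sqrt{k{\left(111,L{\left(-5,\frac{1}{5} \right)} \right)} - 34821} = \sqrt{111 - 34821} = \sqrt{-34710} = i \sqrt{34710}$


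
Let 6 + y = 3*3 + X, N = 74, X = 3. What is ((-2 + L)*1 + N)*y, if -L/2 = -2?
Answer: 456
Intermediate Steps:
L = 4 (L = -2*(-2) = 4)
y = 6 (y = -6 + (3*3 + 3) = -6 + (9 + 3) = -6 + 12 = 6)
((-2 + L)*1 + N)*y = ((-2 + 4)*1 + 74)*6 = (2*1 + 74)*6 = (2 + 74)*6 = 76*6 = 456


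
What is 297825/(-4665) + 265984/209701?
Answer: -4080892331/65217011 ≈ -62.574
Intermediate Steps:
297825/(-4665) + 265984/209701 = 297825*(-1/4665) + 265984*(1/209701) = -19855/311 + 265984/209701 = -4080892331/65217011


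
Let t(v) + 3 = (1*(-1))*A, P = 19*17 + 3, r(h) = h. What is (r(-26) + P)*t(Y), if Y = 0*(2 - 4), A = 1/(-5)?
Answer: -840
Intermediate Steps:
P = 326 (P = 323 + 3 = 326)
A = -⅕ ≈ -0.20000
Y = 0 (Y = 0*(-2) = 0)
t(v) = -14/5 (t(v) = -3 + (1*(-1))*(-⅕) = -3 - 1*(-⅕) = -3 + ⅕ = -14/5)
(r(-26) + P)*t(Y) = (-26 + 326)*(-14/5) = 300*(-14/5) = -840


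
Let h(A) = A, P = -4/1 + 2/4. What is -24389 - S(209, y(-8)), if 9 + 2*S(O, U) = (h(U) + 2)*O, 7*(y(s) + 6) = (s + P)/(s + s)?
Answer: -10741799/448 ≈ -23977.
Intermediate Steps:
P = -7/2 (P = -4*1 + 2*(¼) = -4 + ½ = -7/2 ≈ -3.5000)
y(s) = -6 + (-7/2 + s)/(14*s) (y(s) = -6 + ((s - 7/2)/(s + s))/7 = -6 + ((-7/2 + s)/((2*s)))/7 = -6 + ((-7/2 + s)*(1/(2*s)))/7 = -6 + ((-7/2 + s)/(2*s))/7 = -6 + (-7/2 + s)/(14*s))
S(O, U) = -9/2 + O*(2 + U)/2 (S(O, U) = -9/2 + ((U + 2)*O)/2 = -9/2 + ((2 + U)*O)/2 = -9/2 + (O*(2 + U))/2 = -9/2 + O*(2 + U)/2)
-24389 - S(209, y(-8)) = -24389 - (-9/2 + 209 + (½)*209*((1/28)*(-7 - 166*(-8))/(-8))) = -24389 - (-9/2 + 209 + (½)*209*((1/28)*(-⅛)*(-7 + 1328))) = -24389 - (-9/2 + 209 + (½)*209*((1/28)*(-⅛)*1321)) = -24389 - (-9/2 + 209 + (½)*209*(-1321/224)) = -24389 - (-9/2 + 209 - 276089/448) = -24389 - 1*(-184473/448) = -24389 + 184473/448 = -10741799/448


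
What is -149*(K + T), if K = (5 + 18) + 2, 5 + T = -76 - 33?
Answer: 13261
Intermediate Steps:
T = -114 (T = -5 + (-76 - 33) = -5 - 109 = -114)
K = 25 (K = 23 + 2 = 25)
-149*(K + T) = -149*(25 - 114) = -149*(-89) = 13261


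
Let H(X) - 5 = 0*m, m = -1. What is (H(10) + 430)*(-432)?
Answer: -187920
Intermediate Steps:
H(X) = 5 (H(X) = 5 + 0*(-1) = 5 + 0 = 5)
(H(10) + 430)*(-432) = (5 + 430)*(-432) = 435*(-432) = -187920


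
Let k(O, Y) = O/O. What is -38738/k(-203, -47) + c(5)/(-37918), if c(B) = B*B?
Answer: -1468867509/37918 ≈ -38738.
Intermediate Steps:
k(O, Y) = 1
c(B) = B**2
-38738/k(-203, -47) + c(5)/(-37918) = -38738/1 + 5**2/(-37918) = -38738*1 + 25*(-1/37918) = -38738 - 25/37918 = -1468867509/37918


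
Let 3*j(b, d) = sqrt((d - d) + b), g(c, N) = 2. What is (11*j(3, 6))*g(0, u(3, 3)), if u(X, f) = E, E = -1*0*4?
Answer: 22*sqrt(3)/3 ≈ 12.702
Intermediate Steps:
E = 0 (E = 0*4 = 0)
u(X, f) = 0
j(b, d) = sqrt(b)/3 (j(b, d) = sqrt((d - d) + b)/3 = sqrt(0 + b)/3 = sqrt(b)/3)
(11*j(3, 6))*g(0, u(3, 3)) = (11*(sqrt(3)/3))*2 = (11*sqrt(3)/3)*2 = 22*sqrt(3)/3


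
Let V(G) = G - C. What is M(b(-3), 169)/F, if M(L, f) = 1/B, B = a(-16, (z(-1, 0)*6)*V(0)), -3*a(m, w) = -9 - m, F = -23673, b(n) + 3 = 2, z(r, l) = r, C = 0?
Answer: 1/55237 ≈ 1.8104e-5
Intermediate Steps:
b(n) = -1 (b(n) = -3 + 2 = -1)
V(G) = G (V(G) = G - 1*0 = G + 0 = G)
a(m, w) = 3 + m/3 (a(m, w) = -(-9 - m)/3 = 3 + m/3)
B = -7/3 (B = 3 + (⅓)*(-16) = 3 - 16/3 = -7/3 ≈ -2.3333)
M(L, f) = -3/7 (M(L, f) = 1/(-7/3) = -3/7)
M(b(-3), 169)/F = -3/7/(-23673) = -3/7*(-1/23673) = 1/55237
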